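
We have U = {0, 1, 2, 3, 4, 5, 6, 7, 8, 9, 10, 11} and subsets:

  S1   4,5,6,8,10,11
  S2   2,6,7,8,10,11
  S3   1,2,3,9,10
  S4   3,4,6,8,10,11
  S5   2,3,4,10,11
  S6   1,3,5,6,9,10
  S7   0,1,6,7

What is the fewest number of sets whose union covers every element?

3

S1, S3, S7 together cover {0, 1, 2, 3, 4, 5, 6, 7, 8, 9, 10, 11} — every element.
No 2 of the 7 sets cover everything (all 21 pairs fall short), so 3 is minimum.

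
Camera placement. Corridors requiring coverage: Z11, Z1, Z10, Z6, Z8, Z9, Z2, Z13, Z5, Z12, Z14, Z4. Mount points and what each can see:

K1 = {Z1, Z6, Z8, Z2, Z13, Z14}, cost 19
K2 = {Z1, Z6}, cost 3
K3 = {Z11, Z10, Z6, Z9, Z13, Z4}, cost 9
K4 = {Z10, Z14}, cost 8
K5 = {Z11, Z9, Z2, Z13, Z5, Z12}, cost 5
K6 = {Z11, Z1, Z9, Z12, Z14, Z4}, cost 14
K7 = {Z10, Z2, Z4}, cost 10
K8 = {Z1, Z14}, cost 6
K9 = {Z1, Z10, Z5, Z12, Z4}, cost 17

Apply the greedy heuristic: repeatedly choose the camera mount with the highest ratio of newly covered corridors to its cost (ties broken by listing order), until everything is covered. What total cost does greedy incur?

Pick 1: K5 adds 6 new (Z11, Z9, Z2, Z13, Z5, Z12) at cost 5 (ratio 6/5).
Pick 2: K2 adds 2 new (Z1, Z6) at cost 3 (ratio 2/3).
Pick 3: K4 adds 2 new (Z10, Z14) at cost 8 (ratio 2/8).
Pick 4: K3 adds 1 new (Z4) at cost 9 (ratio 1/9).
Pick 5: K1 adds 1 new (Z8) at cost 19 (ratio 1/19).
Greedy total cost: 5 + 3 + 8 + 9 + 19 = 44. (The true optimum is 33, so greedy overshoots here.)

44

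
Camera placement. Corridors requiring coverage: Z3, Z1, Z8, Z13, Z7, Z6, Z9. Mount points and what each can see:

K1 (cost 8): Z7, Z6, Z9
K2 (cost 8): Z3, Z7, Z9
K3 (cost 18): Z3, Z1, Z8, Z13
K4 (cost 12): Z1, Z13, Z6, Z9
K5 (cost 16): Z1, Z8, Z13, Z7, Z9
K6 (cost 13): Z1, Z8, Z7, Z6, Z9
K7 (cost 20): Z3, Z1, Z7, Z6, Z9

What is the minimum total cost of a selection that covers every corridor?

26

K1, K3 cover every corridor at cost 8 + 18 = 26.
Any cover uses at least 2 camera mounts; among all covering selections none totals below 26.
Greedy by coverage-per-cost would pick K6, K2, K4 for 33 — worse than the optimum 26.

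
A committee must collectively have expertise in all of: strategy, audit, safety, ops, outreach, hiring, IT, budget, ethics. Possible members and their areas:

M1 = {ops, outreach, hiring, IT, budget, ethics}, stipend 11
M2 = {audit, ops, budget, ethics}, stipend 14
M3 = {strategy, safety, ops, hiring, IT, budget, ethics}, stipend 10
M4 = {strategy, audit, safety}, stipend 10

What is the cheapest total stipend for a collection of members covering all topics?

21

M1, M4 cover every topic at stipend 11 + 10 = 21.
Any cover uses at least 2 members; among all covering selections none totals below 21.
Greedy by coverage-per-stipend would pick M3, M4, M1 for 31 — worse than the optimum 21.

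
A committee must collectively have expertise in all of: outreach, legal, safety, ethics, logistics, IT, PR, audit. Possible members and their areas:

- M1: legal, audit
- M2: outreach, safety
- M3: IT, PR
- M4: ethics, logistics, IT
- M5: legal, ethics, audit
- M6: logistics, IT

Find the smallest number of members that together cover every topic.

4

M1, M2, M3, M4 together cover {outreach, legal, safety, ethics, logistics, IT, PR, audit} — every topic.
No 3 of the 6 members cover everything (all 20 triples fall short), so 4 is minimum.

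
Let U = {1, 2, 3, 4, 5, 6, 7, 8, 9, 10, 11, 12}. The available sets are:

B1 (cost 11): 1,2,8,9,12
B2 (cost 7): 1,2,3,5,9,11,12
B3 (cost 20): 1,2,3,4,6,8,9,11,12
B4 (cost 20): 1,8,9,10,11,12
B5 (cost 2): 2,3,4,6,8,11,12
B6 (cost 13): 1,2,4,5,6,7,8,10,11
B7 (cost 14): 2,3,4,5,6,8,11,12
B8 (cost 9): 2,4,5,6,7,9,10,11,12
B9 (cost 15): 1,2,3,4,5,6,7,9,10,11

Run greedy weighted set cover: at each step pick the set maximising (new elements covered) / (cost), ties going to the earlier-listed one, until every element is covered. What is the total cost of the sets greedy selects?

Pick 1: B5 adds 7 new (2, 3, 4, 6, 8, 11, 12) at cost 2 (ratio 7/2).
Pick 2: B8 adds 4 new (5, 7, 9, 10) at cost 9 (ratio 4/9).
Pick 3: B2 adds 1 new (1) at cost 7 (ratio 1/7).
Greedy total cost: 2 + 9 + 7 = 18. (The true optimum is 17, so greedy overshoots here.)

18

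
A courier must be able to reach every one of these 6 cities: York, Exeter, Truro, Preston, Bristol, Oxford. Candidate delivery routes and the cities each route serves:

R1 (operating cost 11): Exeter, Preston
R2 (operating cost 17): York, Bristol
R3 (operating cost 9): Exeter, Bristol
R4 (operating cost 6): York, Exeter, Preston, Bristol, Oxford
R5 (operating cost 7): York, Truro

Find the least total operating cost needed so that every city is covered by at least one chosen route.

13

R4, R5 cover every city at operating cost 6 + 7 = 13.
Any cover uses at least 2 routes; among all covering selections none totals below 13.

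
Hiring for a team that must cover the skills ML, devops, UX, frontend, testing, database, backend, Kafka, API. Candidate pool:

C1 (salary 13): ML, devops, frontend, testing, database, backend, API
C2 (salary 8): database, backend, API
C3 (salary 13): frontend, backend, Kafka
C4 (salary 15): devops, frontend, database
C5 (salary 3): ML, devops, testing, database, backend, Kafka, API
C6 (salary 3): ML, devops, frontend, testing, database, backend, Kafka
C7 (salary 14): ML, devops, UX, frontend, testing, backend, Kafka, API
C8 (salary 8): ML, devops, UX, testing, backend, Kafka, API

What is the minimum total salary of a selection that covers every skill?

C6, C8 cover every skill at salary 3 + 8 = 11.
Any cover uses at least 2 candidates; among all covering selections none totals below 11.

11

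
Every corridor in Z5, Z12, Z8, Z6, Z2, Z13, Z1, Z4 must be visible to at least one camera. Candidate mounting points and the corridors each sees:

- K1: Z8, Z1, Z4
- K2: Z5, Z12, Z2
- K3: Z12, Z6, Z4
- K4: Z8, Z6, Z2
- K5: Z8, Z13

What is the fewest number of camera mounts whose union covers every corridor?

K1, K2, K3, K5 together cover {Z5, Z12, Z8, Z6, Z2, Z13, Z1, Z4} — every corridor.
No 3 of the 5 camera mounts cover everything (all 10 triples fall short), so 4 is minimum.

4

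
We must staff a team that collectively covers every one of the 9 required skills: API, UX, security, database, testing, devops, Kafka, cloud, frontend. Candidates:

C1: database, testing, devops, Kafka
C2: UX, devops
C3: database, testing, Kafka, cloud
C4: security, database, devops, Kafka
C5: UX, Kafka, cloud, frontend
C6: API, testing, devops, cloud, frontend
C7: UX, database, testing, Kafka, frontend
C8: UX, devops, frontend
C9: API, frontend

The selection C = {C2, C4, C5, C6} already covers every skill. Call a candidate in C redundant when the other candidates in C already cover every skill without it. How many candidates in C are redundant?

Drop C2: the rest still cover every skill — redundant.
Drop C4: security, database uncovered — not redundant.
Drop C5: the rest still cover every skill — redundant.
Drop C6: API, testing uncovered — not redundant.
2 redundant: C2, C5.

2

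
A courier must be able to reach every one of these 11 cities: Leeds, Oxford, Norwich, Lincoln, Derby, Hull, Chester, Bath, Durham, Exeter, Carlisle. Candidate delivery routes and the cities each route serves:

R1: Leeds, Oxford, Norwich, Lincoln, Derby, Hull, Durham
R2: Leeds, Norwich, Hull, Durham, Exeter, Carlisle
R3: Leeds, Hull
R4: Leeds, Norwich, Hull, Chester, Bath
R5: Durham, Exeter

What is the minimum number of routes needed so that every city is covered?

3

R1, R2, R4 together cover {Leeds, Oxford, Norwich, Lincoln, Derby, Hull, Chester, Bath, Durham, Exeter, Carlisle} — every city.
No 2 of the 5 routes cover everything (all 10 pairs fall short), so 3 is minimum.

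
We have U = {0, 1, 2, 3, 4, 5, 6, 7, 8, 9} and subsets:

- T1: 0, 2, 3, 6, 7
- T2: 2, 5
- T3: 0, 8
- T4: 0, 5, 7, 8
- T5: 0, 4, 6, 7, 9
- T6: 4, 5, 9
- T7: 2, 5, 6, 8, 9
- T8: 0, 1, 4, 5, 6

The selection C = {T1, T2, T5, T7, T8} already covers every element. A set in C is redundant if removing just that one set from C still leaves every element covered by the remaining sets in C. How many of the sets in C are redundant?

2

Drop T1: 3 uncovered — not redundant.
Drop T2: the rest still cover every element — redundant.
Drop T5: the rest still cover every element — redundant.
Drop T7: 8 uncovered — not redundant.
Drop T8: 1 uncovered — not redundant.
2 redundant: T2, T5.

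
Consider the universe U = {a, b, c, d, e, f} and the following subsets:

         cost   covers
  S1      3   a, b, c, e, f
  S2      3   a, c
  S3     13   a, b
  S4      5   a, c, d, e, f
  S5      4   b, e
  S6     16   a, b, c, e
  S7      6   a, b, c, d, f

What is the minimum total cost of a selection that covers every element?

8

S1, S4 cover every element at cost 3 + 5 = 8.
Any cover uses at least 2 sets; among all covering selections none totals below 8.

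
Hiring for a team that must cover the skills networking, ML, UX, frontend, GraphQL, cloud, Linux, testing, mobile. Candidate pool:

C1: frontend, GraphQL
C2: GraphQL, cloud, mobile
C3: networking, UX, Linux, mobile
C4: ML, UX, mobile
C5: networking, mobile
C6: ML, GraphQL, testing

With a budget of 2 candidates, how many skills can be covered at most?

7

Choosing C3, C6 covers {networking, ML, UX, GraphQL, Linux, testing, mobile} — 7 skills.
No choice of 2 candidates does better; here frontend, cloud are left uncovered.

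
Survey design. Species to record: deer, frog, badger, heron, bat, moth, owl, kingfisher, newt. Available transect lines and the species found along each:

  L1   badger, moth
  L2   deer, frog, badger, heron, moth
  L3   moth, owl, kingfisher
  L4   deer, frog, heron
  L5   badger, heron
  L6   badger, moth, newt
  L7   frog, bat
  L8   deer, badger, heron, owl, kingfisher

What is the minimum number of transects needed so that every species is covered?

3

L6, L7, L8 together cover {deer, frog, badger, heron, bat, moth, owl, kingfisher, newt} — every species.
No 2 of the 8 transects cover everything (all 28 pairs fall short), so 3 is minimum.
Greedy (largest uncovered first) would take L2, L3, L6, L7 — 4 transects — but 3 suffice.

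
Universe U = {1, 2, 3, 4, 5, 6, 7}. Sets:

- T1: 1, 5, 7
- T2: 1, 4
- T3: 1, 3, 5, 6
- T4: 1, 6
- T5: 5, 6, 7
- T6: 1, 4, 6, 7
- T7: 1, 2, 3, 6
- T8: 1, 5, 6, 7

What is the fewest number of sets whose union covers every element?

T1, T2, T7 together cover {1, 2, 3, 4, 5, 6, 7} — every element.
No 2 of the 8 sets cover everything (all 28 pairs fall short), so 3 is minimum.

3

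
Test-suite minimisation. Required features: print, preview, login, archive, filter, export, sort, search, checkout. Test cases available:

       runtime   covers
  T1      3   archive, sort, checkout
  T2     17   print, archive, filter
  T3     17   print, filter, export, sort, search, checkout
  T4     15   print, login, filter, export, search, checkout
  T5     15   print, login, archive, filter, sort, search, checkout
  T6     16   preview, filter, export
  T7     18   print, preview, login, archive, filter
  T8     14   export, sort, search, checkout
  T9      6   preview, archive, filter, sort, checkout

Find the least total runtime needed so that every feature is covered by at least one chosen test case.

21

T4, T9 cover every feature at runtime 15 + 6 = 21.
Any cover uses at least 2 test cases; among all covering selections none totals below 21.
Greedy by coverage-per-runtime would pick T1, T4, T9 for 24 — worse than the optimum 21.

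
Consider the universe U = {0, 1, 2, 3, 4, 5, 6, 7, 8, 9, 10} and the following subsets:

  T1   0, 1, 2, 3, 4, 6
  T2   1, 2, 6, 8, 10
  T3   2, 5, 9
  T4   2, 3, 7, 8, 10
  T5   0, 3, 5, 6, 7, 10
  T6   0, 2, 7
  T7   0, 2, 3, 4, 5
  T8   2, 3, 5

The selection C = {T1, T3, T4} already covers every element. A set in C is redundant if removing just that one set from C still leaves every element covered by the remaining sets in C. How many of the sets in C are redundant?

0

Drop T1: 0, 1, 4, 6 uncovered — not redundant.
Drop T3: 5, 9 uncovered — not redundant.
Drop T4: 7, 8, 10 uncovered — not redundant.
None of the sets in C is redundant.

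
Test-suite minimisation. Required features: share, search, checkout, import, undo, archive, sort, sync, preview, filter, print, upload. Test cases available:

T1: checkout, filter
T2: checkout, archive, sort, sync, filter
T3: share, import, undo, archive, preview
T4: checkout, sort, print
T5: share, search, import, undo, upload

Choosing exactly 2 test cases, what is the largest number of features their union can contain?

10

Choosing T2, T5 covers {share, search, checkout, import, undo, archive, sort, sync, filter, upload} — 10 features.
No choice of 2 test cases does better; here preview, print are left uncovered.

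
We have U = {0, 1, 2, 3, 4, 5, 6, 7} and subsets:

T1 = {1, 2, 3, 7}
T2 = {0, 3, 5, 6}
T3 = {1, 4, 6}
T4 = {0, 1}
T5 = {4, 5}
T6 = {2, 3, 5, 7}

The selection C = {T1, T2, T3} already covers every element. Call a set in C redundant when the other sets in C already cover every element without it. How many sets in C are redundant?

0

Drop T1: 2, 7 uncovered — not redundant.
Drop T2: 0, 5 uncovered — not redundant.
Drop T3: 4 uncovered — not redundant.
None of the sets in C is redundant.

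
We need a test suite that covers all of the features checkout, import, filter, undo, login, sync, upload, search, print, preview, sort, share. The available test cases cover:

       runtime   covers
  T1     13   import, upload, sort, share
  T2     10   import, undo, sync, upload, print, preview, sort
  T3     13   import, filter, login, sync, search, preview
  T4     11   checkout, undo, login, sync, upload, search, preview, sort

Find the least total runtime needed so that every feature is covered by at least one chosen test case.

T1, T2, T3, T4 cover every feature at runtime 13 + 10 + 13 + 11 = 47.
Any cover uses at least 4 test cases; among all covering selections none totals below 47.

47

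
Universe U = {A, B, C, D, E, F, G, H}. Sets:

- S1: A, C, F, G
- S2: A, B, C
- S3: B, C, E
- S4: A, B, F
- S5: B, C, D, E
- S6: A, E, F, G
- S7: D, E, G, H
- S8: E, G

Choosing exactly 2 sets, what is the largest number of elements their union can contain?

7

Choosing S1, S5 covers {A, B, C, D, E, F, G} — 7 elements.
No choice of 2 sets does better; here H is left uncovered.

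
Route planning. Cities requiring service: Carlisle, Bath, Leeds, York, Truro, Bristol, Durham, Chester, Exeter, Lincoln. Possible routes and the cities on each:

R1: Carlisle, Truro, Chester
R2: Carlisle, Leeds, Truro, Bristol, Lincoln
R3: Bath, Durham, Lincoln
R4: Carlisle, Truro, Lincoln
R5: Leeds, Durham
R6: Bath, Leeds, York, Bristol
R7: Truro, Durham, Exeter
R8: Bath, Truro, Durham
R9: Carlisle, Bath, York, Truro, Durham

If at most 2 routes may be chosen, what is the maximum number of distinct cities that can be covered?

Choosing R2, R9 covers {Carlisle, Bath, Leeds, York, Truro, Bristol, Durham, Lincoln} — 8 cities.
No choice of 2 routes does better; here Chester, Exeter are left uncovered.

8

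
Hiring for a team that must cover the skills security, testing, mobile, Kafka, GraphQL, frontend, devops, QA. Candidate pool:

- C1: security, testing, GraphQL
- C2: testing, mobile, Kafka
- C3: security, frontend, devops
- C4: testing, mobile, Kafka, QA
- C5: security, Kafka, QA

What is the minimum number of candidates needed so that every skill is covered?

3

C1, C3, C4 together cover {security, testing, mobile, Kafka, GraphQL, frontend, devops, QA} — every skill.
No 2 of the 5 candidates cover everything (all 10 pairs fall short), so 3 is minimum.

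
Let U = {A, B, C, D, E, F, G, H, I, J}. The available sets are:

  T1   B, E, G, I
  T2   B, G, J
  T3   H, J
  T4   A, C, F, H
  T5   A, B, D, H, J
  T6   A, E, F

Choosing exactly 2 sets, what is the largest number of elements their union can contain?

Choosing T1, T4 covers {A, B, C, E, F, G, H, I} — 8 elements.
No choice of 2 sets does better; here D, J are left uncovered.

8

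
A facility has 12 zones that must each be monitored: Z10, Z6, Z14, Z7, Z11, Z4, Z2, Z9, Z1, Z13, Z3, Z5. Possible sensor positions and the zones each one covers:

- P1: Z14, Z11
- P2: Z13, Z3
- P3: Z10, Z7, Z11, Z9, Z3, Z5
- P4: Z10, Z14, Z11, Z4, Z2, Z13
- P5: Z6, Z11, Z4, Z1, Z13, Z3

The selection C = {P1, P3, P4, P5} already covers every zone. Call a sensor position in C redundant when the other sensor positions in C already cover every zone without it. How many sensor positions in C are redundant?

1

Drop P1: the rest still cover every zone — redundant.
Drop P3: Z7, Z9, Z5 uncovered — not redundant.
Drop P4: Z2 uncovered — not redundant.
Drop P5: Z6, Z1 uncovered — not redundant.
1 redundant: P1.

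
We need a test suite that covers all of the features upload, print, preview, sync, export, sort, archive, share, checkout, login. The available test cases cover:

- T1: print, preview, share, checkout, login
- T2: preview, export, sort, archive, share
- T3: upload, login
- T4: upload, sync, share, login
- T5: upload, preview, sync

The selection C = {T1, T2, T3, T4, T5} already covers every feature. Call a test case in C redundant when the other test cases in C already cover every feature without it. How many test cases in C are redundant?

Drop T1: print, checkout uncovered — not redundant.
Drop T2: export, sort, archive uncovered — not redundant.
Drop T3: the rest still cover every feature — redundant.
Drop T4: the rest still cover every feature — redundant.
Drop T5: the rest still cover every feature — redundant.
3 redundant: T3, T4, T5.

3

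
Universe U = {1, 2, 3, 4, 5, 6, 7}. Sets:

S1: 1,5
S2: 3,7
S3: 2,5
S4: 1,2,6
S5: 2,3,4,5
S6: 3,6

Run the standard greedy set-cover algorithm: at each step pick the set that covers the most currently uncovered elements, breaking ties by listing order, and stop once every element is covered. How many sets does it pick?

3

Pick 1: S5 covers 4 new elements (2, 3, 4, 5).
Pick 2: S4 covers 2 new elements (1, 6).
Pick 3: S2 covers 1 new elements (7).
Greedy uses 3 sets.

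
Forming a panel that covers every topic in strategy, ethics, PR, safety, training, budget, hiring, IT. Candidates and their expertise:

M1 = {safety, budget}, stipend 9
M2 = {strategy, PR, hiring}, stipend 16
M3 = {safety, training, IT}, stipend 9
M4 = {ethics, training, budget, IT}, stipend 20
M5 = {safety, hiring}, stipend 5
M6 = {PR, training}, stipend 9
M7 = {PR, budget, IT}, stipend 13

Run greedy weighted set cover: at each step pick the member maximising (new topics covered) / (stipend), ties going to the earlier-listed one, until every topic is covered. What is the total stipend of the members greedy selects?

Pick 1: M5 adds 2 new (safety, hiring) at stipend 5 (ratio 2/5).
Pick 2: M7 adds 3 new (PR, budget, IT) at stipend 13 (ratio 3/13).
Pick 3: M3 adds 1 new (training) at stipend 9 (ratio 1/9).
Pick 4: M2 adds 1 new (strategy) at stipend 16 (ratio 1/16).
Pick 5: M4 adds 1 new (ethics) at stipend 20 (ratio 1/20).
Greedy total stipend: 5 + 13 + 9 + 16 + 20 = 63. (The true optimum is 41, so greedy overshoots here.)

63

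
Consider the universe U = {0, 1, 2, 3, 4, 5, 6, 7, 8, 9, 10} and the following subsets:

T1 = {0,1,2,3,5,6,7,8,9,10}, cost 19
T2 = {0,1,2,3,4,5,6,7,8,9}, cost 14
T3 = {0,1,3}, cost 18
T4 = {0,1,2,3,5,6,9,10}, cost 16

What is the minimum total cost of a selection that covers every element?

T2, T4 cover every element at cost 14 + 16 = 30.
Any cover uses at least 2 sets; among all covering selections none totals below 30.

30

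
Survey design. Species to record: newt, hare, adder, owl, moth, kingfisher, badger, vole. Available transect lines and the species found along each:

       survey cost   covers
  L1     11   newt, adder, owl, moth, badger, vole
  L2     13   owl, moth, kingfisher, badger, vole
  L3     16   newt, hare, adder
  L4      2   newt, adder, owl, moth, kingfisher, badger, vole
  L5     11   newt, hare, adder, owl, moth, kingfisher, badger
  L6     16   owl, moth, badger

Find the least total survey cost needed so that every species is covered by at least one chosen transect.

13

L4, L5 cover every species at survey cost 2 + 11 = 13.
Any cover uses at least 2 transects; among all covering selections none totals below 13.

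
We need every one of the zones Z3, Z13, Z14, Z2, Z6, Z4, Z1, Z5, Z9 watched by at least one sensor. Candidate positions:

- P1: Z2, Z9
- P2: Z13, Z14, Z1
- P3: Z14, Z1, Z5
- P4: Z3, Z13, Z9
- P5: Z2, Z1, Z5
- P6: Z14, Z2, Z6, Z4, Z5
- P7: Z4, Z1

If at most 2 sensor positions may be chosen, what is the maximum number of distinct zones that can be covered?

Choosing P4, P6 covers {Z3, Z13, Z14, Z2, Z6, Z4, Z5, Z9} — 8 zones.
No choice of 2 sensor positions does better; here Z1 is left uncovered.

8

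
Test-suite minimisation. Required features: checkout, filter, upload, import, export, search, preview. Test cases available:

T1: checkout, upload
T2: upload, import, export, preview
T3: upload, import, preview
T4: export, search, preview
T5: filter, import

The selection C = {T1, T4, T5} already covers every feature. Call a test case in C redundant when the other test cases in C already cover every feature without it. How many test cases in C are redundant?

Drop T1: checkout, upload uncovered — not redundant.
Drop T4: export, search, preview uncovered — not redundant.
Drop T5: filter, import uncovered — not redundant.
None of the test cases in C is redundant.

0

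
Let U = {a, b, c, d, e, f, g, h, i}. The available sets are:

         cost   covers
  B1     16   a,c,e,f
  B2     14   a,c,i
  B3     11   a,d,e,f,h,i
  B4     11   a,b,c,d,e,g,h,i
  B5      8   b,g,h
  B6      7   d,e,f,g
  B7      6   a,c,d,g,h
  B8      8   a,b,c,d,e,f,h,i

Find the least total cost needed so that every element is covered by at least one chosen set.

14

B7, B8 cover every element at cost 6 + 8 = 14.
Any cover uses at least 2 sets; among all covering selections none totals below 14.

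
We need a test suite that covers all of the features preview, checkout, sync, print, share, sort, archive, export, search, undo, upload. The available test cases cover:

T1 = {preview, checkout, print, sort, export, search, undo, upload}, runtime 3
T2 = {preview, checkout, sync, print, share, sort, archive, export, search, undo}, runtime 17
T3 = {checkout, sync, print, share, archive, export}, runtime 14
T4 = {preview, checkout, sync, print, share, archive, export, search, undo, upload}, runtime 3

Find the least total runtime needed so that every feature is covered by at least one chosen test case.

T1, T4 cover every feature at runtime 3 + 3 = 6.
Any cover uses at least 2 test cases; among all covering selections none totals below 6.

6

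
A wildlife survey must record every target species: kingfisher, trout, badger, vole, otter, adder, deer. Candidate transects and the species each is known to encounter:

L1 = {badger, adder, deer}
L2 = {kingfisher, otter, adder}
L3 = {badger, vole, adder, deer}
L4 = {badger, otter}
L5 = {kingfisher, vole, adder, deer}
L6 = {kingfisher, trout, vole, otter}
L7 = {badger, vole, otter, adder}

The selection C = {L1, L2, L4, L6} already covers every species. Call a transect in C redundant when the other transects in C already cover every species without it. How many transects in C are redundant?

Drop L1: deer uncovered — not redundant.
Drop L2: the rest still cover every species — redundant.
Drop L4: the rest still cover every species — redundant.
Drop L6: trout, vole uncovered — not redundant.
2 redundant: L2, L4.

2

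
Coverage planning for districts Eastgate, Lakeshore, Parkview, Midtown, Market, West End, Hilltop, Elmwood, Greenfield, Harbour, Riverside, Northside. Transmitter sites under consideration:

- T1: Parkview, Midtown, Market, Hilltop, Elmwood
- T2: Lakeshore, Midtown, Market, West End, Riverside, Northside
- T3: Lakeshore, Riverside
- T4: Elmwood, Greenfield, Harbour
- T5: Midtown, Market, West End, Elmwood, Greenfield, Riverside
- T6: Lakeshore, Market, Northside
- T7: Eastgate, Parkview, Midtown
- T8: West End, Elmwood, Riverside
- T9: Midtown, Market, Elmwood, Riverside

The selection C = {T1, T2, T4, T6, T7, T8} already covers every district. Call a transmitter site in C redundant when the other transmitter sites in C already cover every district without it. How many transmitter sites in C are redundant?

Drop T1: Hilltop uncovered — not redundant.
Drop T2: the rest still cover every district — redundant.
Drop T4: Greenfield, Harbour uncovered — not redundant.
Drop T6: the rest still cover every district — redundant.
Drop T7: Eastgate uncovered — not redundant.
Drop T8: the rest still cover every district — redundant.
3 redundant: T2, T6, T8.

3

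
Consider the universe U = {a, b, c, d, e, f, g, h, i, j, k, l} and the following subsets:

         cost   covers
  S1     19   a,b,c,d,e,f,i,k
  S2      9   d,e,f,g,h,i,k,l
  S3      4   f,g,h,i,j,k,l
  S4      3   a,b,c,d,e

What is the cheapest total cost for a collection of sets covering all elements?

7

S3, S4 cover every element at cost 4 + 3 = 7.
Any cover uses at least 2 sets; among all covering selections none totals below 7.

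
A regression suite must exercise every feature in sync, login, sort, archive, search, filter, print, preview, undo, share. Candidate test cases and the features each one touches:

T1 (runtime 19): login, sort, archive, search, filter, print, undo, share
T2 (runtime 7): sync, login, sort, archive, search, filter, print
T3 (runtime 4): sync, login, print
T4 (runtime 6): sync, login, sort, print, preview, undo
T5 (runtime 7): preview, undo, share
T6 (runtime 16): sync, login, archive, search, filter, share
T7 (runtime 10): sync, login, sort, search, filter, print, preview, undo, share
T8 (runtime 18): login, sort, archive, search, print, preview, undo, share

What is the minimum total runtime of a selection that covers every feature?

14

T2, T5 cover every feature at runtime 7 + 7 = 14.
Any cover uses at least 2 test cases; among all covering selections none totals below 14.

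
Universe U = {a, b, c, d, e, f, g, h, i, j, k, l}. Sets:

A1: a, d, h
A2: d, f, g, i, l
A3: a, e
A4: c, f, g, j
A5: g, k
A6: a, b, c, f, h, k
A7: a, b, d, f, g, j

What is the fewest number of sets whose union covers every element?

4

A2, A3, A4, A6 together cover {a, b, c, d, e, f, g, h, i, j, k, l} — every element.
No 3 of the 7 sets cover everything (all 35 triples fall short), so 4 is minimum.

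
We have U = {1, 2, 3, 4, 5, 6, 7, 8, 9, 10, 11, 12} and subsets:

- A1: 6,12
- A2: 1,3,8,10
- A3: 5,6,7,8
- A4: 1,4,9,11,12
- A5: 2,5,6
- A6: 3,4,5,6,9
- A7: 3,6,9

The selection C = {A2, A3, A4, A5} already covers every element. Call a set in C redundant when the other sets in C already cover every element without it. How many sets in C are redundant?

Drop A2: 3, 10 uncovered — not redundant.
Drop A3: 7 uncovered — not redundant.
Drop A4: 4, 9, 11, 12 uncovered — not redundant.
Drop A5: 2 uncovered — not redundant.
None of the sets in C is redundant.

0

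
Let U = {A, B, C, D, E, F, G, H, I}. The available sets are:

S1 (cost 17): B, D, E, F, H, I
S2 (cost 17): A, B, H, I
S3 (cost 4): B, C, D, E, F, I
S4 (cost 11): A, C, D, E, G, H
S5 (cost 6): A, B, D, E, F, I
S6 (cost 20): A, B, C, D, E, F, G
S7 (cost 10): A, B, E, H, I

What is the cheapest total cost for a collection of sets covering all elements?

15

S3, S4 cover every element at cost 4 + 11 = 15.
Any cover uses at least 2 sets; among all covering selections none totals below 15.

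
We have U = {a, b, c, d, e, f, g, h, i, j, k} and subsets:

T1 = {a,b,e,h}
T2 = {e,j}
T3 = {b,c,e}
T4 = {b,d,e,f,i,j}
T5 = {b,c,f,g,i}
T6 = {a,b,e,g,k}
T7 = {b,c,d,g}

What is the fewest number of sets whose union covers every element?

4

T1, T3, T4, T6 together cover {a, b, c, d, e, f, g, h, i, j, k} — every element.
No 3 of the 7 sets cover everything (all 35 triples fall short), so 4 is minimum.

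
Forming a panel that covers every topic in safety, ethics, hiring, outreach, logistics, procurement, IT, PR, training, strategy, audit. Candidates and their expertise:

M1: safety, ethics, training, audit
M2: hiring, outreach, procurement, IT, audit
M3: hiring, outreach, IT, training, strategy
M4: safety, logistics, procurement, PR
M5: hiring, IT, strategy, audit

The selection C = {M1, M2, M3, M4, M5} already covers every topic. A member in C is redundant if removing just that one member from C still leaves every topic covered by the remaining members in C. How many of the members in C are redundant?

Drop M1: ethics uncovered — not redundant.
Drop M2: the rest still cover every topic — redundant.
Drop M3: the rest still cover every topic — redundant.
Drop M4: logistics, PR uncovered — not redundant.
Drop M5: the rest still cover every topic — redundant.
3 redundant: M2, M3, M5.

3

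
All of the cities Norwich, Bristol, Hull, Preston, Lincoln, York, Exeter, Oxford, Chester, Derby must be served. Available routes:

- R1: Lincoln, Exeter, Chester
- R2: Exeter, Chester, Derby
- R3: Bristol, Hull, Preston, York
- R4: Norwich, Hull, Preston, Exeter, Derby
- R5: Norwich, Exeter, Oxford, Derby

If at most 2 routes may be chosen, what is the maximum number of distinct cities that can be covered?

Choosing R3, R5 covers {Norwich, Bristol, Hull, Preston, York, Exeter, Oxford, Derby} — 8 cities.
No choice of 2 routes does better; here Lincoln, Chester are left uncovered.

8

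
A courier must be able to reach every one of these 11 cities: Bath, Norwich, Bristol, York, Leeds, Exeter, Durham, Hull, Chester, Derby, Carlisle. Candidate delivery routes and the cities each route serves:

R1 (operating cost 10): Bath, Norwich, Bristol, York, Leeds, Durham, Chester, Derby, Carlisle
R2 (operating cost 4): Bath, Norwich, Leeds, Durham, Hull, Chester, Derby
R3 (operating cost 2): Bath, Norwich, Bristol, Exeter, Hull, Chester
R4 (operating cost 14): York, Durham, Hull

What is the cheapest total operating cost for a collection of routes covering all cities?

R1, R3 cover every city at operating cost 10 + 2 = 12.
Any cover uses at least 2 routes; among all covering selections none totals below 12.
Greedy by coverage-per-operating cost would pick R3, R2, R1 for 16 — worse than the optimum 12.

12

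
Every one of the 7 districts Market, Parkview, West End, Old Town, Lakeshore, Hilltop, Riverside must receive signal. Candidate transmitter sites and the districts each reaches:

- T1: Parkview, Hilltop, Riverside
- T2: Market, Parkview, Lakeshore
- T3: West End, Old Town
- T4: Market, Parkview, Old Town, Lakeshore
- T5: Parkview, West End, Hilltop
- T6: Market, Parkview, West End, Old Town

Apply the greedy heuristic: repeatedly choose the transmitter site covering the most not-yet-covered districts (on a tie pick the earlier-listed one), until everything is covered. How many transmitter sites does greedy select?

3

Pick 1: T4 covers 4 new districts (Market, Parkview, Old Town, Lakeshore).
Pick 2: T1 covers 2 new districts (Hilltop, Riverside).
Pick 3: T3 covers 1 new districts (West End).
Greedy uses 3 transmitter sites.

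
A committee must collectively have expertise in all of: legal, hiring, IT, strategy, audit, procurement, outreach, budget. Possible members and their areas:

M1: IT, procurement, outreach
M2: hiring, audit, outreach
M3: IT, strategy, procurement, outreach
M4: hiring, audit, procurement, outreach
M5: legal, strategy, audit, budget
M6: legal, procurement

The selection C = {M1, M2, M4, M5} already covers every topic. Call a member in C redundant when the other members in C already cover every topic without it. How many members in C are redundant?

2

Drop M1: IT uncovered — not redundant.
Drop M2: the rest still cover every topic — redundant.
Drop M4: the rest still cover every topic — redundant.
Drop M5: legal, strategy, budget uncovered — not redundant.
2 redundant: M2, M4.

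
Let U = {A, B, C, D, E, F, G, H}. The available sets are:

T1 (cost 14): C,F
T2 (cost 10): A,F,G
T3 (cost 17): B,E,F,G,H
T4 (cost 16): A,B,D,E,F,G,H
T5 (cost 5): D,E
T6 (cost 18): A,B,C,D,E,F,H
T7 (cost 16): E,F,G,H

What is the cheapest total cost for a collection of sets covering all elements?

28

T2, T6 cover every element at cost 10 + 18 = 28.
Any cover uses at least 2 sets; among all covering selections none totals below 28.
Greedy by coverage-per-cost would pick T4, T1 for 30 — worse than the optimum 28.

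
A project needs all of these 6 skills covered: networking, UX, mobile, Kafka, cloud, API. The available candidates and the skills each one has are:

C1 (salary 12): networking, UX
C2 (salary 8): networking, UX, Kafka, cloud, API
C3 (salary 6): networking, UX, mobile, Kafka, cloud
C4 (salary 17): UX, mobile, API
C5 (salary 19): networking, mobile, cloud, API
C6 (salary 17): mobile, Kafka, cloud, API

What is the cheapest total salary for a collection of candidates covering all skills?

14

C2, C3 cover every skill at salary 8 + 6 = 14.
Any cover uses at least 2 candidates; among all covering selections none totals below 14.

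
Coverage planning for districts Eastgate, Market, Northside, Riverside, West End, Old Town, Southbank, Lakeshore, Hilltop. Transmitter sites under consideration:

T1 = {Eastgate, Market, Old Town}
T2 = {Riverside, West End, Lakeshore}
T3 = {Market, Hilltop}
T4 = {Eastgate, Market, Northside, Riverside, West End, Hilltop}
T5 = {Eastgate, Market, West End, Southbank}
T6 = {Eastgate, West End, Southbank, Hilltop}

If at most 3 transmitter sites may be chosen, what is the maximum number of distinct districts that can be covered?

Choosing T1, T2, T4 covers {Eastgate, Market, Northside, Riverside, West End, Old Town, Lakeshore, Hilltop} — 8 districts.
No choice of 3 transmitter sites does better; here Southbank is left uncovered.

8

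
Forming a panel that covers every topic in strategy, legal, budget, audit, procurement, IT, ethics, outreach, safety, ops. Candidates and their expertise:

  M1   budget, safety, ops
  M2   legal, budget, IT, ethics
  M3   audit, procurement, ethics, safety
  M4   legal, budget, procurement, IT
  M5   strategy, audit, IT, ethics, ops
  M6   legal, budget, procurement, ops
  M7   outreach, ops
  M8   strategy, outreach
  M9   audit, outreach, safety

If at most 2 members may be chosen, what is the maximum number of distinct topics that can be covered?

8

Choosing M4, M5 covers {strategy, legal, budget, audit, procurement, IT, ethics, ops} — 8 topics.
No choice of 2 members does better; here outreach, safety are left uncovered.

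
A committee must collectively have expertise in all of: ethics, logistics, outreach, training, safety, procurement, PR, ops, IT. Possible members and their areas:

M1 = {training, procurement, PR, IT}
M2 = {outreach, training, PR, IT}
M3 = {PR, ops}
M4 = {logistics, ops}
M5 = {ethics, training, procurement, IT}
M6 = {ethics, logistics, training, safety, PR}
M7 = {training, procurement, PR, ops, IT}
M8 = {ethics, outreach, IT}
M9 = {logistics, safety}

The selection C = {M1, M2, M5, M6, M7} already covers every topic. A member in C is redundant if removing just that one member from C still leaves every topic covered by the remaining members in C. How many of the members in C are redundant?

Drop M1: the rest still cover every topic — redundant.
Drop M2: outreach uncovered — not redundant.
Drop M5: the rest still cover every topic — redundant.
Drop M6: logistics, safety uncovered — not redundant.
Drop M7: ops uncovered — not redundant.
2 redundant: M1, M5.

2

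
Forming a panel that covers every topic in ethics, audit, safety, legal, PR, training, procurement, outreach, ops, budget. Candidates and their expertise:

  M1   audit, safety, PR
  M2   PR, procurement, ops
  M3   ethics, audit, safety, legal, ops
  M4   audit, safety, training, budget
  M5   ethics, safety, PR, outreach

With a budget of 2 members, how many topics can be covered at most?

Choosing M2, M3 covers {ethics, audit, safety, legal, PR, procurement, ops} — 7 topics.
No choice of 2 members does better; here training, outreach, budget are left uncovered.

7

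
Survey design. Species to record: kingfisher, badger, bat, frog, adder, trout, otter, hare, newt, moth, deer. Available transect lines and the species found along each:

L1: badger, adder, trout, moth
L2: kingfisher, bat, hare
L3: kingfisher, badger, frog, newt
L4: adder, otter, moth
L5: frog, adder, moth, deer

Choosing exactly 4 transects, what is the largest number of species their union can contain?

Choosing L1, L2, L3, L4 covers {kingfisher, badger, bat, frog, adder, trout, otter, hare, newt, moth} — 10 species.
No choice of 4 transects does better; here deer is left uncovered.

10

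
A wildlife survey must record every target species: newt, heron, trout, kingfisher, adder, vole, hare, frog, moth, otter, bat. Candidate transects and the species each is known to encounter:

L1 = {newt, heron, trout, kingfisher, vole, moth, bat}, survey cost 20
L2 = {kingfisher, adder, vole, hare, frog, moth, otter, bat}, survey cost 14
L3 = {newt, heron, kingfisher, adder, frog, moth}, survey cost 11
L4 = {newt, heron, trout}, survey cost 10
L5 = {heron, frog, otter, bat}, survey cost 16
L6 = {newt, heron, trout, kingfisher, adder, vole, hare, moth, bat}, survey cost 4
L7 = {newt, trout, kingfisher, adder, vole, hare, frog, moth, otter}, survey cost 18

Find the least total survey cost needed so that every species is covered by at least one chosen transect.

18

L2, L6 cover every species at survey cost 14 + 4 = 18.
Any cover uses at least 2 transects; among all covering selections none totals below 18.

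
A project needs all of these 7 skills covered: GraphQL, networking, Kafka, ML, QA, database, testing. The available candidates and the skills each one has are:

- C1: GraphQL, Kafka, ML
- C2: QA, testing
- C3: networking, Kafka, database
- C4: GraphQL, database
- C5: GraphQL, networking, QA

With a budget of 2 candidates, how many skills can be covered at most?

Choosing C1, C2 covers {GraphQL, Kafka, ML, QA, testing} — 5 skills.
No choice of 2 candidates does better; here networking, database are left uncovered.

5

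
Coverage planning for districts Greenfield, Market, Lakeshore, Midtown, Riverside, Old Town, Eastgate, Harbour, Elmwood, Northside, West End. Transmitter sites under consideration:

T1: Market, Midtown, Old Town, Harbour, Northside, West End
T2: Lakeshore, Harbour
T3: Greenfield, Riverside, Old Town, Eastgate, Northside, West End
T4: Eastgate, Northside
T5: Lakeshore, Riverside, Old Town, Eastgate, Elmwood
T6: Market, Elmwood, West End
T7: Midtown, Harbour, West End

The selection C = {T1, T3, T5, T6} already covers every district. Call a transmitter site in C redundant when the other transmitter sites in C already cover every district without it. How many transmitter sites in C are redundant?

1

Drop T1: Midtown, Harbour uncovered — not redundant.
Drop T3: Greenfield uncovered — not redundant.
Drop T5: Lakeshore uncovered — not redundant.
Drop T6: the rest still cover every district — redundant.
1 redundant: T6.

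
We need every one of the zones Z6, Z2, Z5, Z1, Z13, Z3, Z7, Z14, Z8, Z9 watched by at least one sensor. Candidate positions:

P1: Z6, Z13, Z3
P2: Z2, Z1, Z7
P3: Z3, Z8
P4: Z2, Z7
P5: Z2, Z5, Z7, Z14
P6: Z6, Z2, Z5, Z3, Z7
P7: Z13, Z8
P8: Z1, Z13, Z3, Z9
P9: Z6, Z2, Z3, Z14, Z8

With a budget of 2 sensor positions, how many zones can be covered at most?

8

Choosing P5, P8 covers {Z2, Z5, Z1, Z13, Z3, Z7, Z14, Z9} — 8 zones.
No choice of 2 sensor positions does better; here Z6, Z8 are left uncovered.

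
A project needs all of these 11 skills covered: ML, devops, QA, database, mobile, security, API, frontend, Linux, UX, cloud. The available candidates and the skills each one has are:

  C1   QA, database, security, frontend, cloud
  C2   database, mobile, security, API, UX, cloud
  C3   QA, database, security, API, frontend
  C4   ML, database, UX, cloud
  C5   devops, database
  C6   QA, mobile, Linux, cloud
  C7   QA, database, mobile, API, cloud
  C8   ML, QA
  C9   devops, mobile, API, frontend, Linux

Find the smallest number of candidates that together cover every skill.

3

C1, C4, C9 together cover {ML, devops, QA, database, mobile, security, API, frontend, Linux, UX, cloud} — every skill.
No 2 of the 9 candidates cover everything (all 36 pairs fall short), so 3 is minimum.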